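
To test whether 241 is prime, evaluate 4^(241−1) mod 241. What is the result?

1

4^1 ≡ 4 (mod 241)
4^2 ≡ 4^2 = 16 ≡ 16 (mod 241)
4^4 ≡ 16^2 = 256 ≡ 15 (mod 241)
4^8 ≡ 15^2 = 225 ≡ 225 (mod 241)
4^16 ≡ 225^2 = 50625 ≡ 15 (mod 241)
4^32 ≡ 15^2 = 225 ≡ 225 (mod 241)
4^64 ≡ 225^2 = 50625 ≡ 15 (mod 241)
4^128 ≡ 15^2 = 225 ≡ 225 (mod 241)
240 = 128 + 64 + 32 + 16 in binary powers of 2.
So 4^240 ≡ 225 · 15 · 225 · 15 ≡ 1 (mod 241).
Since the result is 1, base 4 gives no evidence that 241 is composite.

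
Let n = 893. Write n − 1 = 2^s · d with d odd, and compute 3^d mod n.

173

893 − 1 = 892 = 2^2 · 223, so d = 223.
3^1 ≡ 3 (mod 893)
3^2 ≡ 3^2 = 9 ≡ 9 (mod 893)
3^4 ≡ 9^2 = 81 ≡ 81 (mod 893)
3^8 ≡ 81^2 = 6561 ≡ 310 (mod 893)
3^16 ≡ 310^2 = 96100 ≡ 549 (mod 893)
3^32 ≡ 549^2 = 301401 ≡ 460 (mod 893)
3^64 ≡ 460^2 = 211600 ≡ 852 (mod 893)
3^128 ≡ 852^2 = 725904 ≡ 788 (mod 893)
223 = 128 + 64 + 16 + 8 + 4 + 2 + 1 in binary powers of 2.
So 3^223 ≡ 788 · 852 · 549 · 310 · 81 · 9 · 3 ≡ 173 (mod 893).
Squaring chain: 173 → 460; never reaches −1, so base 3 is a Miller–Rabin witness that 893 is composite.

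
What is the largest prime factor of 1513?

1513 = 17 · 89
89 is prime.
So 1513 = 17 · 89; the largest prime factor is 89.

89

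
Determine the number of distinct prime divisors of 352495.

5

352495 = 5 · 70499
70499 = 11 · 6409
6409 = 13 · 493
493 = 17 · 29
352495 = 5 · 11 · 13 · 17 · 29, which has 5 distinct prime factors.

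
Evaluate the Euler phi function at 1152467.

Factor: 1152467 = 67 · 103 · 167.
φ(1152467) = (67−1) · (103−1) · (167−1) = 66 · 102 · 166 = 1117512.

1117512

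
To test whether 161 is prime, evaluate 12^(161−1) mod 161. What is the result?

12^1 ≡ 12 (mod 161)
12^2 ≡ 12^2 = 144 ≡ 144 (mod 161)
12^4 ≡ 144^2 = 20736 ≡ 128 (mod 161)
12^8 ≡ 128^2 = 16384 ≡ 123 (mod 161)
12^16 ≡ 123^2 = 15129 ≡ 156 (mod 161)
12^32 ≡ 156^2 = 24336 ≡ 25 (mod 161)
12^64 ≡ 25^2 = 625 ≡ 142 (mod 161)
12^128 ≡ 142^2 = 20164 ≡ 39 (mod 161)
160 = 128 + 32 in binary powers of 2.
So 12^160 ≡ 39 · 25 ≡ 9 (mod 161).
Since 9 ≠ 1, base 12 is a Fermat witness: 161 is composite.

9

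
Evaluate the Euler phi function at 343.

Factor: 343 = 7^3.
φ(343) = 7^2·(7−1) = 294.

294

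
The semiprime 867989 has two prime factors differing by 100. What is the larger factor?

Since p = q + 100, we have 867989 = q(q + 100), so q² + 100q − 867989 = 0.
Discriminant: 100² + 4·867989 = 10000 + 3471956 = 3481956; √3481956 = 1866.
q = (−100 + 1866)/2 = 883, and p = q + 100 = 983.
Check: 883 · 983 = 867989.

983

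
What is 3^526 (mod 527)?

121

3^1 ≡ 3 (mod 527)
3^2 ≡ 3^2 = 9 ≡ 9 (mod 527)
3^4 ≡ 9^2 = 81 ≡ 81 (mod 527)
3^8 ≡ 81^2 = 6561 ≡ 237 (mod 527)
3^16 ≡ 237^2 = 56169 ≡ 307 (mod 527)
3^32 ≡ 307^2 = 94249 ≡ 443 (mod 527)
3^64 ≡ 443^2 = 196249 ≡ 205 (mod 527)
3^128 ≡ 205^2 = 42025 ≡ 392 (mod 527)
3^256 ≡ 392^2 = 153664 ≡ 307 (mod 527)
3^512 ≡ 307^2 = 94249 ≡ 443 (mod 527)
526 = 512 + 8 + 4 + 2 in binary powers of 2.
So 3^526 ≡ 443 · 237 · 81 · 9 ≡ 121 (mod 527).
Since 121 ≠ 1, base 3 is a Fermat witness: 527 is composite.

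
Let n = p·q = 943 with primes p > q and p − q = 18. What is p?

41

Since p = q + 18, we have 943 = q(q + 18), so q² + 18q − 943 = 0.
Discriminant: 18² + 4·943 = 324 + 3772 = 4096; √4096 = 64.
q = (−18 + 64)/2 = 23, and p = q + 18 = 41.
Check: 23 · 41 = 943.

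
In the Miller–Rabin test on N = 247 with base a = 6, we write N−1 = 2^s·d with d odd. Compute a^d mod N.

125

247 − 1 = 246 = 2^1 · 123, so d = 123.
6^1 ≡ 6 (mod 247)
6^2 ≡ 6^2 = 36 ≡ 36 (mod 247)
6^4 ≡ 36^2 = 1296 ≡ 61 (mod 247)
6^8 ≡ 61^2 = 3721 ≡ 16 (mod 247)
6^16 ≡ 16^2 = 256 ≡ 9 (mod 247)
6^32 ≡ 9^2 = 81 ≡ 81 (mod 247)
6^64 ≡ 81^2 = 6561 ≡ 139 (mod 247)
123 = 64 + 32 + 16 + 8 + 2 + 1 in binary powers of 2.
So 6^123 ≡ 139 · 81 · 9 · 16 · 36 · 6 ≡ 125 (mod 247).
Squaring chain: 125; never reaches −1, so base 6 is a Miller–Rabin witness that 247 is composite.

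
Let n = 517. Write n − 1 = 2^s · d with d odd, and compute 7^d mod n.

517 − 1 = 516 = 2^2 · 129, so d = 129.
7^1 ≡ 7 (mod 517)
7^2 ≡ 7^2 = 49 ≡ 49 (mod 517)
7^4 ≡ 49^2 = 2401 ≡ 333 (mod 517)
7^8 ≡ 333^2 = 110889 ≡ 251 (mod 517)
7^16 ≡ 251^2 = 63001 ≡ 444 (mod 517)
7^32 ≡ 444^2 = 197136 ≡ 159 (mod 517)
7^64 ≡ 159^2 = 25281 ≡ 465 (mod 517)
7^128 ≡ 465^2 = 216225 ≡ 119 (mod 517)
129 = 128 + 1 in binary powers of 2.
So 7^129 ≡ 119 · 7 ≡ 316 (mod 517).
Squaring chain: 316 → 75; never reaches −1, so base 7 is a Miller–Rabin witness that 517 is composite.

316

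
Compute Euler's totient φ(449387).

430560

Factor: 449387 = 53 · 61 · 139.
φ(449387) = (53−1) · (61−1) · (139−1) = 52 · 60 · 138 = 430560.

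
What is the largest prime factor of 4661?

4661 = 59 · 79
79 is prime.
So 4661 = 59 · 79; the largest prime factor is 79.

79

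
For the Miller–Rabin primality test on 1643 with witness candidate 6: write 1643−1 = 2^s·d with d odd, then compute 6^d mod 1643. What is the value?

1643 − 1 = 1642 = 2^1 · 821, so d = 821.
6^1 ≡ 6 (mod 1643)
6^2 ≡ 6^2 = 36 ≡ 36 (mod 1643)
6^4 ≡ 36^2 = 1296 ≡ 1296 (mod 1643)
6^8 ≡ 1296^2 = 1679616 ≡ 470 (mod 1643)
6^16 ≡ 470^2 = 220900 ≡ 738 (mod 1643)
6^32 ≡ 738^2 = 544644 ≡ 811 (mod 1643)
6^64 ≡ 811^2 = 657721 ≡ 521 (mod 1643)
6^128 ≡ 521^2 = 271441 ≡ 346 (mod 1643)
6^256 ≡ 346^2 = 119716 ≡ 1420 (mod 1643)
6^512 ≡ 1420^2 = 2016400 ≡ 439 (mod 1643)
821 = 512 + 256 + 32 + 16 + 4 + 1 in binary powers of 2.
So 6^821 ≡ 439 · 1420 · 811 · 738 · 1296 · 6 ≡ 1607 (mod 1643).
Squaring chain: 1607; never reaches −1, so base 6 is a Miller–Rabin witness that 1643 is composite.

1607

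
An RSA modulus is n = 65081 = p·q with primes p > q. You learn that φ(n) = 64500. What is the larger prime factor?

431

φ(n) = (p−1)(q−1) = n − (p+q) + 1, so p + q = 65081 − 64500 + 1 = 582.
p and q are the roots of t² − 582t + 65081 = 0.
Discriminant: 582² − 4·65081 = 338724 − 260324 = 78400; √78400 = 280.
q = (582 − 280)/2 = 151, p = (582 + 280)/2 = 431.
Check: 151 · 431 = 65081.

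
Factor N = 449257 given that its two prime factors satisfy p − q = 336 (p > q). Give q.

523

Since p = q + 336, we have 449257 = q(q + 336), so q² + 336q − 449257 = 0.
Discriminant: 336² + 4·449257 = 112896 + 1797028 = 1909924; √1909924 = 1382.
q = (−336 + 1382)/2 = 523, and p = q + 336 = 859.
Check: 523 · 859 = 449257.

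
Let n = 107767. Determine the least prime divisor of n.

11

107767 is odd.
Digit sum 28, not divisible by 3.
Ends in 7: not divisible by 5.
7: 107767 = 7·15395 + 2
11: 107767 = 11·9797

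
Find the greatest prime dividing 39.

39 = 3 · 13
13 is prime.
So 39 = 3 · 13; the largest prime factor is 13.

13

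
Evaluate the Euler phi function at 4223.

4080

Factor: 4223 = 41 · 103.
φ(4223) = (41−1) · (103−1) = 40 · 102 = 4080.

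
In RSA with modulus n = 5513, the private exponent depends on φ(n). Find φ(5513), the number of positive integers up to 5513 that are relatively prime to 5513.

Factor: 5513 = 37 · 149.
φ(5513) = (37−1) · (149−1) = 36 · 148 = 5328.

5328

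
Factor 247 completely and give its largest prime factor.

247 = 13 · 19
19 is prime.
So 247 = 13 · 19; the largest prime factor is 19.

19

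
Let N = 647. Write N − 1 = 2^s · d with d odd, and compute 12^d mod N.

1

647 − 1 = 646 = 2^1 · 323, so d = 323.
12^1 ≡ 12 (mod 647)
12^2 ≡ 12^2 = 144 ≡ 144 (mod 647)
12^4 ≡ 144^2 = 20736 ≡ 32 (mod 647)
12^8 ≡ 32^2 = 1024 ≡ 377 (mod 647)
12^16 ≡ 377^2 = 142129 ≡ 436 (mod 647)
12^32 ≡ 436^2 = 190096 ≡ 525 (mod 647)
12^64 ≡ 525^2 = 275625 ≡ 3 (mod 647)
12^128 ≡ 3^2 = 9 ≡ 9 (mod 647)
12^256 ≡ 9^2 = 81 ≡ 81 (mod 647)
323 = 256 + 64 + 2 + 1 in binary powers of 2.
So 12^323 ≡ 81 · 3 · 144 · 12 ≡ 1 (mod 647).
Since 12^d ≡ 1 (mod 647), base 12 does not prove 647 composite.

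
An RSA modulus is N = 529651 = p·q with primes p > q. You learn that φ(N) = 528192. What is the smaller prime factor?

673

φ(n) = (p−1)(q−1) = n − (p+q) + 1, so p + q = 529651 − 528192 + 1 = 1460.
p and q are the roots of t² − 1460t + 529651 = 0.
Discriminant: 1460² − 4·529651 = 2131600 − 2118604 = 12996; √12996 = 114.
q = (1460 − 114)/2 = 673, p = (1460 + 114)/2 = 787.
Check: 673 · 787 = 529651.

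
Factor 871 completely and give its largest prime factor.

67

871 = 13 · 67
67 is prime.
So 871 = 13 · 67; the largest prime factor is 67.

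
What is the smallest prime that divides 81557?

81557 is odd.
Digit sum 26, not divisible by 3.
Ends in 7: not divisible by 5.
7: 81557 = 7·11651

7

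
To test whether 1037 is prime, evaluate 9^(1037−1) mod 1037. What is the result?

9^1 ≡ 9 (mod 1037)
9^2 ≡ 9^2 = 81 ≡ 81 (mod 1037)
9^4 ≡ 81^2 = 6561 ≡ 339 (mod 1037)
9^8 ≡ 339^2 = 114921 ≡ 851 (mod 1037)
9^16 ≡ 851^2 = 724201 ≡ 375 (mod 1037)
9^32 ≡ 375^2 = 140625 ≡ 630 (mod 1037)
9^64 ≡ 630^2 = 396900 ≡ 766 (mod 1037)
9^128 ≡ 766^2 = 586756 ≡ 851 (mod 1037)
9^256 ≡ 851^2 = 724201 ≡ 375 (mod 1037)
9^512 ≡ 375^2 = 140625 ≡ 630 (mod 1037)
9^1024 ≡ 630^2 = 396900 ≡ 766 (mod 1037)
1036 = 1024 + 8 + 4 in binary powers of 2.
So 9^1036 ≡ 766 · 851 · 339 ≡ 985 (mod 1037).
Since 985 ≠ 1, base 9 is a Fermat witness: 1037 is composite.

985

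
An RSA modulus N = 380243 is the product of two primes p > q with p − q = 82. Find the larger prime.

Since p = q + 82, we have 380243 = q(q + 82), so q² + 82q − 380243 = 0.
Discriminant: 82² + 4·380243 = 6724 + 1520972 = 1527696; √1527696 = 1236.
q = (−82 + 1236)/2 = 577, and p = q + 82 = 659.
Check: 577 · 659 = 380243.

659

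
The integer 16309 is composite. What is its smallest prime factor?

16309 is odd.
Digit sum 19, not divisible by 3.
Ends in 9: not divisible by 5.
7: 16309 = 7·2329 + 6
11: 16309 = 11·1482 + 7
13: 16309 = 13·1254 + 7
17: 16309 = 17·959 + 6
19: 16309 = 19·858 + 7
23: 16309 = 23·709 + 2
29: 16309 = 29·562 + 11
31: 16309 = 31·526 + 3
37: 16309 = 37·440 + 29
41: 16309 = 41·397 + 32
43: 16309 = 43·379 + 12
47: 16309 = 47·347

47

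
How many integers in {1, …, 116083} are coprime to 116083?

Factor: 116083 = 11 · 61 · 173.
φ(116083) = (11−1) · (61−1) · (173−1) = 10 · 60 · 172 = 103200.

103200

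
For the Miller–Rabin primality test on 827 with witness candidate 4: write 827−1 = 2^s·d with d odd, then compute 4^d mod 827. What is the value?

1

827 − 1 = 826 = 2^1 · 413, so d = 413.
4^1 ≡ 4 (mod 827)
4^2 ≡ 4^2 = 16 ≡ 16 (mod 827)
4^4 ≡ 16^2 = 256 ≡ 256 (mod 827)
4^8 ≡ 256^2 = 65536 ≡ 203 (mod 827)
4^16 ≡ 203^2 = 41209 ≡ 686 (mod 827)
4^32 ≡ 686^2 = 470596 ≡ 33 (mod 827)
4^64 ≡ 33^2 = 1089 ≡ 262 (mod 827)
4^128 ≡ 262^2 = 68644 ≡ 3 (mod 827)
4^256 ≡ 3^2 = 9 ≡ 9 (mod 827)
413 = 256 + 128 + 16 + 8 + 4 + 1 in binary powers of 2.
So 4^413 ≡ 9 · 3 · 686 · 203 · 256 · 4 ≡ 1 (mod 827).
Since 4^d ≡ 1 (mod 827), base 4 does not prove 827 composite.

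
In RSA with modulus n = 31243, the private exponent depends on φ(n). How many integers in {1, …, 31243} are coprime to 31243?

Factor: 31243 = 157 · 199.
φ(31243) = (157−1) · (199−1) = 156 · 198 = 30888.

30888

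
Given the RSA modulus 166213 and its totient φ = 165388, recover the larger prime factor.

479

φ(n) = (p−1)(q−1) = n − (p+q) + 1, so p + q = 166213 − 165388 + 1 = 826.
p and q are the roots of t² − 826t + 166213 = 0.
Discriminant: 826² − 4·166213 = 682276 − 664852 = 17424; √17424 = 132.
q = (826 − 132)/2 = 347, p = (826 + 132)/2 = 479.
Check: 347 · 479 = 166213.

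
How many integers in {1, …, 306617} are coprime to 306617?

Factor: 306617 = 29 · 97 · 109.
φ(306617) = (29−1) · (97−1) · (109−1) = 28 · 96 · 108 = 290304.

290304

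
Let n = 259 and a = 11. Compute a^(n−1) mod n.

11^1 ≡ 11 (mod 259)
11^2 ≡ 11^2 = 121 ≡ 121 (mod 259)
11^4 ≡ 121^2 = 14641 ≡ 137 (mod 259)
11^8 ≡ 137^2 = 18769 ≡ 121 (mod 259)
11^16 ≡ 121^2 = 14641 ≡ 137 (mod 259)
11^32 ≡ 137^2 = 18769 ≡ 121 (mod 259)
11^64 ≡ 121^2 = 14641 ≡ 137 (mod 259)
11^128 ≡ 137^2 = 18769 ≡ 121 (mod 259)
11^256 ≡ 121^2 = 14641 ≡ 137 (mod 259)
258 = 256 + 2 in binary powers of 2.
So 11^258 ≡ 137 · 121 ≡ 1 (mod 259).
Since the result is 1, base 11 gives no evidence that 259 is composite.

1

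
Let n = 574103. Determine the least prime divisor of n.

574103 is odd.
Digit sum 20, not divisible by 3.
Ends in 3: not divisible by 5.
7: 574103 = 7·82014 + 5
11: 574103 = 11·52191 + 2
13: 574103 = 13·44161 + 10
17: 574103 = 17·33770 + 13
19: 574103 = 19·30215 + 18
23: 574103 = 23·24961

23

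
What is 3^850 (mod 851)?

3^1 ≡ 3 (mod 851)
3^2 ≡ 3^2 = 9 ≡ 9 (mod 851)
3^4 ≡ 9^2 = 81 ≡ 81 (mod 851)
3^8 ≡ 81^2 = 6561 ≡ 604 (mod 851)
3^16 ≡ 604^2 = 364816 ≡ 588 (mod 851)
3^32 ≡ 588^2 = 345744 ≡ 238 (mod 851)
3^64 ≡ 238^2 = 56644 ≡ 478 (mod 851)
3^128 ≡ 478^2 = 228484 ≡ 416 (mod 851)
3^256 ≡ 416^2 = 173056 ≡ 303 (mod 851)
3^512 ≡ 303^2 = 91809 ≡ 752 (mod 851)
850 = 512 + 256 + 64 + 16 + 2 in binary powers of 2.
So 3^850 ≡ 752 · 303 · 478 · 588 · 9 ≡ 303 (mod 851).
Since 303 ≠ 1, base 3 is a Fermat witness: 851 is composite.

303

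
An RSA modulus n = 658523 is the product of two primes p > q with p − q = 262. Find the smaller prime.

691

Since p = q + 262, we have 658523 = q(q + 262), so q² + 262q − 658523 = 0.
Discriminant: 262² + 4·658523 = 68644 + 2634092 = 2702736; √2702736 = 1644.
q = (−262 + 1644)/2 = 691, and p = q + 262 = 953.
Check: 691 · 953 = 658523.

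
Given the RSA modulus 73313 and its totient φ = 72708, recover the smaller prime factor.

167

φ(n) = (p−1)(q−1) = n − (p+q) + 1, so p + q = 73313 − 72708 + 1 = 606.
p and q are the roots of t² − 606t + 73313 = 0.
Discriminant: 606² − 4·73313 = 367236 − 293252 = 73984; √73984 = 272.
q = (606 − 272)/2 = 167, p = (606 + 272)/2 = 439.
Check: 167 · 439 = 73313.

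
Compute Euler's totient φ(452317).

Factor: 452317 = 43 · 67 · 157.
φ(452317) = (43−1) · (67−1) · (157−1) = 42 · 66 · 156 = 432432.

432432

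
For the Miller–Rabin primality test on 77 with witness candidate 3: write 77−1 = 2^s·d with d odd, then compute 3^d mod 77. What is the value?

59

77 − 1 = 76 = 2^2 · 19, so d = 19.
3^1 ≡ 3 (mod 77)
3^2 ≡ 3^2 = 9 ≡ 9 (mod 77)
3^4 ≡ 9^2 = 81 ≡ 4 (mod 77)
3^8 ≡ 4^2 = 16 ≡ 16 (mod 77)
3^16 ≡ 16^2 = 256 ≡ 25 (mod 77)
19 = 16 + 2 + 1 in binary powers of 2.
So 3^19 ≡ 25 · 9 · 3 ≡ 59 (mod 77).
Squaring chain: 59 → 16; never reaches −1, so base 3 is a Miller–Rabin witness that 77 is composite.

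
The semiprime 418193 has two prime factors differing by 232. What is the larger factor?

Since p = q + 232, we have 418193 = q(q + 232), so q² + 232q − 418193 = 0.
Discriminant: 232² + 4·418193 = 53824 + 1672772 = 1726596; √1726596 = 1314.
q = (−232 + 1314)/2 = 541, and p = q + 232 = 773.
Check: 541 · 773 = 418193.

773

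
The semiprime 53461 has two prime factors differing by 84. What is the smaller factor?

Since p = q + 84, we have 53461 = q(q + 84), so q² + 84q − 53461 = 0.
Discriminant: 84² + 4·53461 = 7056 + 213844 = 220900; √220900 = 470.
q = (−84 + 470)/2 = 193, and p = q + 84 = 277.
Check: 193 · 277 = 53461.

193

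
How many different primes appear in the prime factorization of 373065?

6

373065 = 3 · 124355
124355 = 5 · 24871
24871 = 7 · 3553
3553 = 11 · 323
323 = 17 · 19
373065 = 3 · 5 · 7 · 11 · 17 · 19, which has 6 distinct prime factors.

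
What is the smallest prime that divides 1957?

1957 is odd.
Digit sum 22, not divisible by 3.
Ends in 7: not divisible by 5.
7: 1957 = 7·279 + 4
11: 1957 = 11·177 + 10
13: 1957 = 13·150 + 7
17: 1957 = 17·115 + 2
19: 1957 = 19·103

19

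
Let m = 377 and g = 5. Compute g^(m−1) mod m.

5^1 ≡ 5 (mod 377)
5^2 ≡ 5^2 = 25 ≡ 25 (mod 377)
5^4 ≡ 25^2 = 625 ≡ 248 (mod 377)
5^8 ≡ 248^2 = 61504 ≡ 53 (mod 377)
5^16 ≡ 53^2 = 2809 ≡ 170 (mod 377)
5^32 ≡ 170^2 = 28900 ≡ 248 (mod 377)
5^64 ≡ 248^2 = 61504 ≡ 53 (mod 377)
5^128 ≡ 53^2 = 2809 ≡ 170 (mod 377)
5^256 ≡ 170^2 = 28900 ≡ 248 (mod 377)
376 = 256 + 64 + 32 + 16 + 8 in binary powers of 2.
So 5^376 ≡ 248 · 53 · 248 · 170 · 53 ≡ 326 (mod 377).
Since 326 ≠ 1, base 5 is a Fermat witness: 377 is composite.

326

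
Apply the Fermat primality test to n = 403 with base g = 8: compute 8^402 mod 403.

64

8^1 ≡ 8 (mod 403)
8^2 ≡ 8^2 = 64 ≡ 64 (mod 403)
8^4 ≡ 64^2 = 4096 ≡ 66 (mod 403)
8^8 ≡ 66^2 = 4356 ≡ 326 (mod 403)
8^16 ≡ 326^2 = 106276 ≡ 287 (mod 403)
8^32 ≡ 287^2 = 82369 ≡ 157 (mod 403)
8^64 ≡ 157^2 = 24649 ≡ 66 (mod 403)
8^128 ≡ 66^2 = 4356 ≡ 326 (mod 403)
8^256 ≡ 326^2 = 106276 ≡ 287 (mod 403)
402 = 256 + 128 + 16 + 2 in binary powers of 2.
So 8^402 ≡ 287 · 326 · 287 · 64 ≡ 64 (mod 403).
Since 64 ≠ 1, base 8 is a Fermat witness: 403 is composite.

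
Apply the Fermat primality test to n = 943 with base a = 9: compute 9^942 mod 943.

9^1 ≡ 9 (mod 943)
9^2 ≡ 9^2 = 81 ≡ 81 (mod 943)
9^4 ≡ 81^2 = 6561 ≡ 903 (mod 943)
9^8 ≡ 903^2 = 815409 ≡ 657 (mod 943)
9^16 ≡ 657^2 = 431649 ≡ 698 (mod 943)
9^32 ≡ 698^2 = 487204 ≡ 616 (mod 943)
9^64 ≡ 616^2 = 379456 ≡ 370 (mod 943)
9^128 ≡ 370^2 = 136900 ≡ 165 (mod 943)
9^256 ≡ 165^2 = 27225 ≡ 821 (mod 943)
9^512 ≡ 821^2 = 674041 ≡ 739 (mod 943)
942 = 512 + 256 + 128 + 32 + 8 + 4 + 2 in binary powers of 2.
So 9^942 ≡ 739 · 821 · 165 · 616 · 657 · 903 · 81 ≡ 901 (mod 943).
Since 901 ≠ 1, base 9 is a Fermat witness: 943 is composite.

901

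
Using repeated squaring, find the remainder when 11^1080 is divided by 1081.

11^1 ≡ 11 (mod 1081)
11^2 ≡ 11^2 = 121 ≡ 121 (mod 1081)
11^4 ≡ 121^2 = 14641 ≡ 588 (mod 1081)
11^8 ≡ 588^2 = 345744 ≡ 905 (mod 1081)
11^16 ≡ 905^2 = 819025 ≡ 708 (mod 1081)
11^32 ≡ 708^2 = 501264 ≡ 761 (mod 1081)
11^64 ≡ 761^2 = 579121 ≡ 786 (mod 1081)
11^128 ≡ 786^2 = 617796 ≡ 545 (mod 1081)
11^256 ≡ 545^2 = 297025 ≡ 831 (mod 1081)
11^512 ≡ 831^2 = 690561 ≡ 883 (mod 1081)
11^1024 ≡ 883^2 = 779689 ≡ 288 (mod 1081)
1080 = 1024 + 32 + 16 + 8 in binary powers of 2.
So 11^1080 ≡ 288 · 761 · 708 · 905 ≡ 581 (mod 1081).
Since 581 ≠ 1, base 11 is a Fermat witness: 1081 is composite.

581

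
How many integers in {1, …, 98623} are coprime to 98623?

Factor: 98623 = 7 · 73 · 193.
φ(98623) = (7−1) · (73−1) · (193−1) = 6 · 72 · 192 = 82944.

82944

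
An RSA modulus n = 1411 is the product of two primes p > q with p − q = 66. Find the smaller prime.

17

Since p = q + 66, we have 1411 = q(q + 66), so q² + 66q − 1411 = 0.
Discriminant: 66² + 4·1411 = 4356 + 5644 = 10000; √10000 = 100.
q = (−66 + 100)/2 = 17, and p = q + 66 = 83.
Check: 17 · 83 = 1411.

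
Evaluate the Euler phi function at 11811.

Factor: 11811 = 3 · 31 · 127.
φ(11811) = (3−1) · (31−1) · (127−1) = 2 · 30 · 126 = 7560.

7560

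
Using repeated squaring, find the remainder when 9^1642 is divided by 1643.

9^1 ≡ 9 (mod 1643)
9^2 ≡ 9^2 = 81 ≡ 81 (mod 1643)
9^4 ≡ 81^2 = 6561 ≡ 1632 (mod 1643)
9^8 ≡ 1632^2 = 2663424 ≡ 121 (mod 1643)
9^16 ≡ 121^2 = 14641 ≡ 1497 (mod 1643)
9^32 ≡ 1497^2 = 2241009 ≡ 1600 (mod 1643)
9^64 ≡ 1600^2 = 2560000 ≡ 206 (mod 1643)
9^128 ≡ 206^2 = 42436 ≡ 1361 (mod 1643)
9^256 ≡ 1361^2 = 1852321 ≡ 660 (mod 1643)
9^512 ≡ 660^2 = 435600 ≡ 205 (mod 1643)
9^1024 ≡ 205^2 = 42025 ≡ 950 (mod 1643)
1642 = 1024 + 512 + 64 + 32 + 8 + 2 in binary powers of 2.
So 9^1642 ≡ 950 · 205 · 206 · 1600 · 121 · 81 ≡ 413 (mod 1643).
Since 413 ≠ 1, base 9 is a Fermat witness: 1643 is composite.

413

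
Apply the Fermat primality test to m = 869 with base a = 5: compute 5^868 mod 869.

356

5^1 ≡ 5 (mod 869)
5^2 ≡ 5^2 = 25 ≡ 25 (mod 869)
5^4 ≡ 25^2 = 625 ≡ 625 (mod 869)
5^8 ≡ 625^2 = 390625 ≡ 444 (mod 869)
5^16 ≡ 444^2 = 197136 ≡ 742 (mod 869)
5^32 ≡ 742^2 = 550564 ≡ 487 (mod 869)
5^64 ≡ 487^2 = 237169 ≡ 801 (mod 869)
5^128 ≡ 801^2 = 641601 ≡ 279 (mod 869)
5^256 ≡ 279^2 = 77841 ≡ 500 (mod 869)
5^512 ≡ 500^2 = 250000 ≡ 597 (mod 869)
868 = 512 + 256 + 64 + 32 + 4 in binary powers of 2.
So 5^868 ≡ 597 · 500 · 801 · 487 · 625 ≡ 356 (mod 869).
Since 356 ≠ 1, base 5 is a Fermat witness: 869 is composite.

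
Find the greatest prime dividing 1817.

79

1817 = 23 · 79
79 is prime.
So 1817 = 23 · 79; the largest prime factor is 79.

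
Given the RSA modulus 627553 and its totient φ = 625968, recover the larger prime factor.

φ(n) = (p−1)(q−1) = n − (p+q) + 1, so p + q = 627553 − 625968 + 1 = 1586.
p and q are the roots of t² − 1586t + 627553 = 0.
Discriminant: 1586² − 4·627553 = 2515396 − 2510212 = 5184; √5184 = 72.
q = (1586 − 72)/2 = 757, p = (1586 + 72)/2 = 829.
Check: 757 · 829 = 627553.

829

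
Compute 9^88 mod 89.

1

9^1 ≡ 9 (mod 89)
9^2 ≡ 9^2 = 81 ≡ 81 (mod 89)
9^4 ≡ 81^2 = 6561 ≡ 64 (mod 89)
9^8 ≡ 64^2 = 4096 ≡ 2 (mod 89)
9^16 ≡ 2^2 = 4 ≡ 4 (mod 89)
9^32 ≡ 4^2 = 16 ≡ 16 (mod 89)
9^64 ≡ 16^2 = 256 ≡ 78 (mod 89)
88 = 64 + 16 + 8 in binary powers of 2.
So 9^88 ≡ 78 · 4 · 2 ≡ 1 (mod 89).
Since the result is 1, base 9 gives no evidence that 89 is composite.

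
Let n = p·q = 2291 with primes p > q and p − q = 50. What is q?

29

Since p = q + 50, we have 2291 = q(q + 50), so q² + 50q − 2291 = 0.
Discriminant: 50² + 4·2291 = 2500 + 9164 = 11664; √11664 = 108.
q = (−50 + 108)/2 = 29, and p = q + 50 = 79.
Check: 29 · 79 = 2291.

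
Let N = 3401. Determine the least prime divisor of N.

19

3401 is odd.
Digit sum 8, not divisible by 3.
Ends in 1: not divisible by 5.
7: 3401 = 7·485 + 6
11: 3401 = 11·309 + 2
13: 3401 = 13·261 + 8
17: 3401 = 17·200 + 1
19: 3401 = 19·179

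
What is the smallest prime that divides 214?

2

214 is even: 2 divides it.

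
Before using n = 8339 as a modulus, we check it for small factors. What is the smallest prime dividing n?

8339 is odd.
Digit sum 23, not divisible by 3.
Ends in 9: not divisible by 5.
7: 8339 = 7·1191 + 2
11: 8339 = 11·758 + 1
13: 8339 = 13·641 + 6
17: 8339 = 17·490 + 9
19: 8339 = 19·438 + 17
23: 8339 = 23·362 + 13
29: 8339 = 29·287 + 16
31: 8339 = 31·269

31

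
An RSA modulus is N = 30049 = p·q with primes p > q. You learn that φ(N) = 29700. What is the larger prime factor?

φ(n) = (p−1)(q−1) = n − (p+q) + 1, so p + q = 30049 − 29700 + 1 = 350.
p and q are the roots of t² − 350t + 30049 = 0.
Discriminant: 350² − 4·30049 = 122500 − 120196 = 2304; √2304 = 48.
q = (350 − 48)/2 = 151, p = (350 + 48)/2 = 199.
Check: 151 · 199 = 30049.

199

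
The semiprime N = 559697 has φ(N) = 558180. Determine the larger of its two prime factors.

887

φ(n) = (p−1)(q−1) = n − (p+q) + 1, so p + q = 559697 − 558180 + 1 = 1518.
p and q are the roots of t² − 1518t + 559697 = 0.
Discriminant: 1518² − 4·559697 = 2304324 − 2238788 = 65536; √65536 = 256.
q = (1518 − 256)/2 = 631, p = (1518 + 256)/2 = 887.
Check: 631 · 887 = 559697.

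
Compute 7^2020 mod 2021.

294

7^1 ≡ 7 (mod 2021)
7^2 ≡ 7^2 = 49 ≡ 49 (mod 2021)
7^4 ≡ 49^2 = 2401 ≡ 380 (mod 2021)
7^8 ≡ 380^2 = 144400 ≡ 909 (mod 2021)
7^16 ≡ 909^2 = 826281 ≡ 1713 (mod 2021)
7^32 ≡ 1713^2 = 2934369 ≡ 1898 (mod 2021)
7^64 ≡ 1898^2 = 3602404 ≡ 982 (mod 2021)
7^128 ≡ 982^2 = 964324 ≡ 307 (mod 2021)
7^256 ≡ 307^2 = 94249 ≡ 1283 (mod 2021)
7^512 ≡ 1283^2 = 1646089 ≡ 995 (mod 2021)
7^1024 ≡ 995^2 = 990025 ≡ 1756 (mod 2021)
2020 = 1024 + 512 + 256 + 128 + 64 + 32 + 4 in binary powers of 2.
So 7^2020 ≡ 1756 · 995 · 1283 · 307 · 982 · 1898 · 380 ≡ 294 (mod 2021).
Since 294 ≠ 1, base 7 is a Fermat witness: 2021 is composite.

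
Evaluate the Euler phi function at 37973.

33264

Factor: 37973 = 13 · 23 · 127.
φ(37973) = (13−1) · (23−1) · (127−1) = 12 · 22 · 126 = 33264.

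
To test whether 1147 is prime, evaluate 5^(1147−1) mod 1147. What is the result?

5^1 ≡ 5 (mod 1147)
5^2 ≡ 5^2 = 25 ≡ 25 (mod 1147)
5^4 ≡ 25^2 = 625 ≡ 625 (mod 1147)
5^8 ≡ 625^2 = 390625 ≡ 645 (mod 1147)
5^16 ≡ 645^2 = 416025 ≡ 811 (mod 1147)
5^32 ≡ 811^2 = 657721 ≡ 490 (mod 1147)
5^64 ≡ 490^2 = 240100 ≡ 377 (mod 1147)
5^128 ≡ 377^2 = 142129 ≡ 1048 (mod 1147)
5^256 ≡ 1048^2 = 1098304 ≡ 625 (mod 1147)
5^512 ≡ 625^2 = 390625 ≡ 645 (mod 1147)
5^1024 ≡ 645^2 = 416025 ≡ 811 (mod 1147)
1146 = 1024 + 64 + 32 + 16 + 8 + 2 in binary powers of 2.
So 5^1146 ≡ 811 · 377 · 490 · 811 · 645 · 25 ≡ 249 (mod 1147).
Since 249 ≠ 1, base 5 is a Fermat witness: 1147 is composite.

249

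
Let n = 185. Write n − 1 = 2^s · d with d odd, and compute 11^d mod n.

101

185 − 1 = 184 = 2^3 · 23, so d = 23.
11^1 ≡ 11 (mod 185)
11^2 ≡ 11^2 = 121 ≡ 121 (mod 185)
11^4 ≡ 121^2 = 14641 ≡ 26 (mod 185)
11^8 ≡ 26^2 = 676 ≡ 121 (mod 185)
11^16 ≡ 121^2 = 14641 ≡ 26 (mod 185)
23 = 16 + 4 + 2 + 1 in binary powers of 2.
So 11^23 ≡ 26 · 26 · 121 · 11 ≡ 101 (mod 185).
Squaring chain: 101 → 26 → 121; never reaches −1, so base 11 is a Miller–Rabin witness that 185 is composite.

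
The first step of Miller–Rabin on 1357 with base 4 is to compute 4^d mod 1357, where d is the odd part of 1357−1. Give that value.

1357 − 1 = 1356 = 2^2 · 339, so d = 339.
4^1 ≡ 4 (mod 1357)
4^2 ≡ 4^2 = 16 ≡ 16 (mod 1357)
4^4 ≡ 16^2 = 256 ≡ 256 (mod 1357)
4^8 ≡ 256^2 = 65536 ≡ 400 (mod 1357)
4^16 ≡ 400^2 = 160000 ≡ 1231 (mod 1357)
4^32 ≡ 1231^2 = 1515361 ≡ 949 (mod 1357)
4^64 ≡ 949^2 = 900601 ≡ 910 (mod 1357)
4^128 ≡ 910^2 = 828100 ≡ 330 (mod 1357)
4^256 ≡ 330^2 = 108900 ≡ 340 (mod 1357)
339 = 256 + 64 + 16 + 2 + 1 in binary powers of 2.
So 4^339 ≡ 340 · 910 · 1231 · 16 · 4 ≡ 312 (mod 1357).
Squaring chain: 312 → 997; never reaches −1, so base 4 is a Miller–Rabin witness that 1357 is composite.

312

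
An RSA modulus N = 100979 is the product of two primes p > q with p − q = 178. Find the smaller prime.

241

Since p = q + 178, we have 100979 = q(q + 178), so q² + 178q − 100979 = 0.
Discriminant: 178² + 4·100979 = 31684 + 403916 = 435600; √435600 = 660.
q = (−178 + 660)/2 = 241, and p = q + 178 = 419.
Check: 241 · 419 = 100979.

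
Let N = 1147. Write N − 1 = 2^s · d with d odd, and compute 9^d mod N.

1147 − 1 = 1146 = 2^1 · 573, so d = 573.
9^1 ≡ 9 (mod 1147)
9^2 ≡ 9^2 = 81 ≡ 81 (mod 1147)
9^4 ≡ 81^2 = 6561 ≡ 826 (mod 1147)
9^8 ≡ 826^2 = 682276 ≡ 958 (mod 1147)
9^16 ≡ 958^2 = 917764 ≡ 164 (mod 1147)
9^32 ≡ 164^2 = 26896 ≡ 515 (mod 1147)
9^64 ≡ 515^2 = 265225 ≡ 268 (mod 1147)
9^128 ≡ 268^2 = 71824 ≡ 710 (mod 1147)
9^256 ≡ 710^2 = 504100 ≡ 567 (mod 1147)
9^512 ≡ 567^2 = 321489 ≡ 329 (mod 1147)
573 = 512 + 32 + 16 + 8 + 4 + 1 in binary powers of 2.
So 9^573 ≡ 329 · 515 · 164 · 958 · 826 · 9 ≡ 47 (mod 1147).
Squaring chain: 47; never reaches −1, so base 9 is a Miller–Rabin witness that 1147 is composite.

47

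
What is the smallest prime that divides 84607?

19

84607 is odd.
Digit sum 25, not divisible by 3.
Ends in 7: not divisible by 5.
7: 84607 = 7·12086 + 5
11: 84607 = 11·7691 + 6
13: 84607 = 13·6508 + 3
17: 84607 = 17·4976 + 15
19: 84607 = 19·4453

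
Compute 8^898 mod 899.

8^1 ≡ 8 (mod 899)
8^2 ≡ 8^2 = 64 ≡ 64 (mod 899)
8^4 ≡ 64^2 = 4096 ≡ 500 (mod 899)
8^8 ≡ 500^2 = 250000 ≡ 78 (mod 899)
8^16 ≡ 78^2 = 6084 ≡ 690 (mod 899)
8^32 ≡ 690^2 = 476100 ≡ 529 (mod 899)
8^64 ≡ 529^2 = 279841 ≡ 252 (mod 899)
8^128 ≡ 252^2 = 63504 ≡ 574 (mod 899)
8^256 ≡ 574^2 = 329476 ≡ 442 (mod 899)
8^512 ≡ 442^2 = 195364 ≡ 281 (mod 899)
898 = 512 + 256 + 128 + 2 in binary powers of 2.
So 8^898 ≡ 281 · 442 · 574 · 64 ≡ 760 (mod 899).
Since 760 ≠ 1, base 8 is a Fermat witness: 899 is composite.

760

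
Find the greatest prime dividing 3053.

71

3053 = 43 · 71
71 is prime.
So 3053 = 43 · 71; the largest prime factor is 71.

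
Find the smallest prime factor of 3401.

19

3401 is odd.
Digit sum 8, not divisible by 3.
Ends in 1: not divisible by 5.
7: 3401 = 7·485 + 6
11: 3401 = 11·309 + 2
13: 3401 = 13·261 + 8
17: 3401 = 17·200 + 1
19: 3401 = 19·179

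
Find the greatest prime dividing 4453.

4453 = 61 · 73
73 is prime.
So 4453 = 61 · 73; the largest prime factor is 73.

73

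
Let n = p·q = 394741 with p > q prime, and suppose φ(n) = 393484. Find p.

659

φ(n) = (p−1)(q−1) = n − (p+q) + 1, so p + q = 394741 − 393484 + 1 = 1258.
p and q are the roots of t² − 1258t + 394741 = 0.
Discriminant: 1258² − 4·394741 = 1582564 − 1578964 = 3600; √3600 = 60.
q = (1258 − 60)/2 = 599, p = (1258 + 60)/2 = 659.
Check: 599 · 659 = 394741.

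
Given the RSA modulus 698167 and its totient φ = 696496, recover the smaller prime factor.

809

φ(n) = (p−1)(q−1) = n − (p+q) + 1, so p + q = 698167 − 696496 + 1 = 1672.
p and q are the roots of t² − 1672t + 698167 = 0.
Discriminant: 1672² − 4·698167 = 2795584 − 2792668 = 2916; √2916 = 54.
q = (1672 − 54)/2 = 809, p = (1672 + 54)/2 = 863.
Check: 809 · 863 = 698167.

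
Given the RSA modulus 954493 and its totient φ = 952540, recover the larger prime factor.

983

φ(n) = (p−1)(q−1) = n − (p+q) + 1, so p + q = 954493 − 952540 + 1 = 1954.
p and q are the roots of t² − 1954t + 954493 = 0.
Discriminant: 1954² − 4·954493 = 3818116 − 3817972 = 144; √144 = 12.
q = (1954 − 12)/2 = 971, p = (1954 + 12)/2 = 983.
Check: 971 · 983 = 954493.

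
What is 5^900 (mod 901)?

5^1 ≡ 5 (mod 901)
5^2 ≡ 5^2 = 25 ≡ 25 (mod 901)
5^4 ≡ 25^2 = 625 ≡ 625 (mod 901)
5^8 ≡ 625^2 = 390625 ≡ 492 (mod 901)
5^16 ≡ 492^2 = 242064 ≡ 596 (mod 901)
5^32 ≡ 596^2 = 355216 ≡ 222 (mod 901)
5^64 ≡ 222^2 = 49284 ≡ 630 (mod 901)
5^128 ≡ 630^2 = 396900 ≡ 460 (mod 901)
5^256 ≡ 460^2 = 211600 ≡ 766 (mod 901)
5^512 ≡ 766^2 = 586756 ≡ 205 (mod 901)
900 = 512 + 256 + 128 + 4 in binary powers of 2.
So 5^900 ≡ 205 · 766 · 460 · 625 ≡ 13 (mod 901).
Since 13 ≠ 1, base 5 is a Fermat witness: 901 is composite.

13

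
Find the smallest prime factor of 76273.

89

76273 is odd.
Digit sum 25, not divisible by 3.
Ends in 3: not divisible by 5.
7: 76273 = 7·10896 + 1
11: 76273 = 11·6933 + 10
13: 76273 = 13·5867 + 2
17: 76273 = 17·4486 + 11
19: 76273 = 19·4014 + 7
23: 76273 = 23·3316 + 5
29: 76273 = 29·2630 + 3
31: 76273 = 31·2460 + 13
37: 76273 = 37·2061 + 16
41: 76273 = 41·1860 + 13
43: 76273 = 43·1773 + 34
47: 76273 = 47·1622 + 39
53: 76273 = 53·1439 + 6
59: 76273 = 59·1292 + 45
61: 76273 = 61·1250 + 23
67: 76273 = 67·1138 + 27
71: 76273 = 71·1074 + 19
73: 76273 = 73·1044 + 61
79: 76273 = 79·965 + 38
83: 76273 = 83·918 + 79
89: 76273 = 89·857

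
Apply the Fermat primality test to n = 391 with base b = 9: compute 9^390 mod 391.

123

9^1 ≡ 9 (mod 391)
9^2 ≡ 9^2 = 81 ≡ 81 (mod 391)
9^4 ≡ 81^2 = 6561 ≡ 305 (mod 391)
9^8 ≡ 305^2 = 93025 ≡ 358 (mod 391)
9^16 ≡ 358^2 = 128164 ≡ 307 (mod 391)
9^32 ≡ 307^2 = 94249 ≡ 18 (mod 391)
9^64 ≡ 18^2 = 324 ≡ 324 (mod 391)
9^128 ≡ 324^2 = 104976 ≡ 188 (mod 391)
9^256 ≡ 188^2 = 35344 ≡ 154 (mod 391)
390 = 256 + 128 + 4 + 2 in binary powers of 2.
So 9^390 ≡ 154 · 188 · 305 · 81 ≡ 123 (mod 391).
Since 123 ≠ 1, base 9 is a Fermat witness: 391 is composite.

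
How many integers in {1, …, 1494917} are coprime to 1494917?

1454544

Factor: 1494917 = 79 · 127 · 149.
φ(1494917) = (79−1) · (127−1) · (149−1) = 78 · 126 · 148 = 1454544.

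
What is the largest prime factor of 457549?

97

457549 = 53 · 8633
8633 = 89 · 97
97 is prime.
So 457549 = 53 · 89 · 97; the largest prime factor is 97.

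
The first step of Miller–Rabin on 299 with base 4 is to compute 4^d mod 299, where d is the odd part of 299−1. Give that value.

140

299 − 1 = 298 = 2^1 · 149, so d = 149.
4^1 ≡ 4 (mod 299)
4^2 ≡ 4^2 = 16 ≡ 16 (mod 299)
4^4 ≡ 16^2 = 256 ≡ 256 (mod 299)
4^8 ≡ 256^2 = 65536 ≡ 55 (mod 299)
4^16 ≡ 55^2 = 3025 ≡ 35 (mod 299)
4^32 ≡ 35^2 = 1225 ≡ 29 (mod 299)
4^64 ≡ 29^2 = 841 ≡ 243 (mod 299)
4^128 ≡ 243^2 = 59049 ≡ 146 (mod 299)
149 = 128 + 16 + 4 + 1 in binary powers of 2.
So 4^149 ≡ 146 · 35 · 256 · 4 ≡ 140 (mod 299).
Squaring chain: 140; never reaches −1, so base 4 is a Miller–Rabin witness that 299 is composite.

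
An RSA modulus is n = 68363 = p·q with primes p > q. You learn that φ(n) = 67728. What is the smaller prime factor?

φ(n) = (p−1)(q−1) = n − (p+q) + 1, so p + q = 68363 − 67728 + 1 = 636.
p and q are the roots of t² − 636t + 68363 = 0.
Discriminant: 636² − 4·68363 = 404496 − 273452 = 131044; √131044 = 362.
q = (636 − 362)/2 = 137, p = (636 + 362)/2 = 499.
Check: 137 · 499 = 68363.

137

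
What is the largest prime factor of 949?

73

949 = 13 · 73
73 is prime.
So 949 = 13 · 73; the largest prime factor is 73.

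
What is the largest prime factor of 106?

53

106 = 2 · 53
53 is prime.
So 106 = 2 · 53; the largest prime factor is 53.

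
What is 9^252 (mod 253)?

9^1 ≡ 9 (mod 253)
9^2 ≡ 9^2 = 81 ≡ 81 (mod 253)
9^4 ≡ 81^2 = 6561 ≡ 236 (mod 253)
9^8 ≡ 236^2 = 55696 ≡ 36 (mod 253)
9^16 ≡ 36^2 = 1296 ≡ 31 (mod 253)
9^32 ≡ 31^2 = 961 ≡ 202 (mod 253)
9^64 ≡ 202^2 = 40804 ≡ 71 (mod 253)
9^128 ≡ 71^2 = 5041 ≡ 234 (mod 253)
252 = 128 + 64 + 32 + 16 + 8 + 4 in binary powers of 2.
So 9^252 ≡ 234 · 71 · 202 · 31 · 36 · 236 ≡ 202 (mod 253).
Since 202 ≠ 1, base 9 is a Fermat witness: 253 is composite.

202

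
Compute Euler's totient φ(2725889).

2665600

Factor: 2725889 = 101 · 137 · 197.
φ(2725889) = (101−1) · (137−1) · (197−1) = 100 · 136 · 196 = 2665600.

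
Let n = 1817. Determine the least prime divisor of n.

23

1817 is odd.
Digit sum 17, not divisible by 3.
Ends in 7: not divisible by 5.
7: 1817 = 7·259 + 4
11: 1817 = 11·165 + 2
13: 1817 = 13·139 + 10
17: 1817 = 17·106 + 15
19: 1817 = 19·95 + 12
23: 1817 = 23·79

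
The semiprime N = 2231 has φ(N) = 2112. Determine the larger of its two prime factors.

97

φ(n) = (p−1)(q−1) = n − (p+q) + 1, so p + q = 2231 − 2112 + 1 = 120.
p and q are the roots of t² − 120t + 2231 = 0.
Discriminant: 120² − 4·2231 = 14400 − 8924 = 5476; √5476 = 74.
q = (120 − 74)/2 = 23, p = (120 + 74)/2 = 97.
Check: 23 · 97 = 2231.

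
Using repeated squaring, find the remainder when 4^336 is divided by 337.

1

4^1 ≡ 4 (mod 337)
4^2 ≡ 4^2 = 16 ≡ 16 (mod 337)
4^4 ≡ 16^2 = 256 ≡ 256 (mod 337)
4^8 ≡ 256^2 = 65536 ≡ 158 (mod 337)
4^16 ≡ 158^2 = 24964 ≡ 26 (mod 337)
4^32 ≡ 26^2 = 676 ≡ 2 (mod 337)
4^64 ≡ 2^2 = 4 ≡ 4 (mod 337)
4^128 ≡ 4^2 = 16 ≡ 16 (mod 337)
4^256 ≡ 16^2 = 256 ≡ 256 (mod 337)
336 = 256 + 64 + 16 in binary powers of 2.
So 4^336 ≡ 256 · 4 · 26 ≡ 1 (mod 337).
Since the result is 1, base 4 gives no evidence that 337 is composite.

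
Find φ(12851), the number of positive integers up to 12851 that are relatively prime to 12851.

Factor: 12851 = 71 · 181.
φ(12851) = (71−1) · (181−1) = 70 · 180 = 12600.

12600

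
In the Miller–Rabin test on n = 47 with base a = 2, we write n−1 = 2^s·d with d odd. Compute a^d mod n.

1

47 − 1 = 46 = 2^1 · 23, so d = 23.
2^1 ≡ 2 (mod 47)
2^2 ≡ 2^2 = 4 ≡ 4 (mod 47)
2^4 ≡ 4^2 = 16 ≡ 16 (mod 47)
2^8 ≡ 16^2 = 256 ≡ 21 (mod 47)
2^16 ≡ 21^2 = 441 ≡ 18 (mod 47)
23 = 16 + 4 + 2 + 1 in binary powers of 2.
So 2^23 ≡ 18 · 16 · 4 · 2 ≡ 1 (mod 47).
Since 2^d ≡ 1 (mod 47), base 2 does not prove 47 composite.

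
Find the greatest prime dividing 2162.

2162 = 2 · 1081
1081 = 23 · 47
47 is prime.
So 2162 = 2 · 23 · 47; the largest prime factor is 47.

47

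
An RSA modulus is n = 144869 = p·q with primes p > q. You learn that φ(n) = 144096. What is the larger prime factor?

457

φ(n) = (p−1)(q−1) = n − (p+q) + 1, so p + q = 144869 − 144096 + 1 = 774.
p and q are the roots of t² − 774t + 144869 = 0.
Discriminant: 774² − 4·144869 = 599076 − 579476 = 19600; √19600 = 140.
q = (774 − 140)/2 = 317, p = (774 + 140)/2 = 457.
Check: 317 · 457 = 144869.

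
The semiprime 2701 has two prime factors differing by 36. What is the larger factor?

73

Since p = q + 36, we have 2701 = q(q + 36), so q² + 36q − 2701 = 0.
Discriminant: 36² + 4·2701 = 1296 + 10804 = 12100; √12100 = 110.
q = (−36 + 110)/2 = 37, and p = q + 36 = 73.
Check: 37 · 73 = 2701.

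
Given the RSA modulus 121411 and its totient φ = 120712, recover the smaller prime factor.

317

φ(n) = (p−1)(q−1) = n − (p+q) + 1, so p + q = 121411 − 120712 + 1 = 700.
p and q are the roots of t² − 700t + 121411 = 0.
Discriminant: 700² − 4·121411 = 490000 − 485644 = 4356; √4356 = 66.
q = (700 − 66)/2 = 317, p = (700 + 66)/2 = 383.
Check: 317 · 383 = 121411.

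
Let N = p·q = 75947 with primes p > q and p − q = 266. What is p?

Since p = q + 266, we have 75947 = q(q + 266), so q² + 266q − 75947 = 0.
Discriminant: 266² + 4·75947 = 70756 + 303788 = 374544; √374544 = 612.
q = (−266 + 612)/2 = 173, and p = q + 266 = 439.
Check: 173 · 439 = 75947.

439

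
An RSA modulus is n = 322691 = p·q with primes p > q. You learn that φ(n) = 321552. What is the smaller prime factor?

φ(n) = (p−1)(q−1) = n − (p+q) + 1, so p + q = 322691 − 321552 + 1 = 1140.
p and q are the roots of t² − 1140t + 322691 = 0.
Discriminant: 1140² − 4·322691 = 1299600 − 1290764 = 8836; √8836 = 94.
q = (1140 − 94)/2 = 523, p = (1140 + 94)/2 = 617.
Check: 523 · 617 = 322691.

523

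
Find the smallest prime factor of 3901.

3901 is odd.
Digit sum 13, not divisible by 3.
Ends in 1: not divisible by 5.
7: 3901 = 7·557 + 2
11: 3901 = 11·354 + 7
13: 3901 = 13·300 + 1
17: 3901 = 17·229 + 8
19: 3901 = 19·205 + 6
23: 3901 = 23·169 + 14
29: 3901 = 29·134 + 15
31: 3901 = 31·125 + 26
37: 3901 = 37·105 + 16
41: 3901 = 41·95 + 6
43: 3901 = 43·90 + 31
47: 3901 = 47·83

47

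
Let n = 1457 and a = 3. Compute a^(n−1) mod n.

3^1 ≡ 3 (mod 1457)
3^2 ≡ 3^2 = 9 ≡ 9 (mod 1457)
3^4 ≡ 9^2 = 81 ≡ 81 (mod 1457)
3^8 ≡ 81^2 = 6561 ≡ 733 (mod 1457)
3^16 ≡ 733^2 = 537289 ≡ 1113 (mod 1457)
3^32 ≡ 1113^2 = 1238769 ≡ 319 (mod 1457)
3^64 ≡ 319^2 = 101761 ≡ 1228 (mod 1457)
3^128 ≡ 1228^2 = 1507984 ≡ 1446 (mod 1457)
3^256 ≡ 1446^2 = 2090916 ≡ 121 (mod 1457)
3^512 ≡ 121^2 = 14641 ≡ 71 (mod 1457)
3^1024 ≡ 71^2 = 5041 ≡ 670 (mod 1457)
1456 = 1024 + 256 + 128 + 32 + 16 in binary powers of 2.
So 3^1456 ≡ 670 · 121 · 1446 · 319 · 1113 ≡ 307 (mod 1457).
Since 307 ≠ 1, base 3 is a Fermat witness: 1457 is composite.

307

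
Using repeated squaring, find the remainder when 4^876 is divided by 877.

4^1 ≡ 4 (mod 877)
4^2 ≡ 4^2 = 16 ≡ 16 (mod 877)
4^4 ≡ 16^2 = 256 ≡ 256 (mod 877)
4^8 ≡ 256^2 = 65536 ≡ 638 (mod 877)
4^16 ≡ 638^2 = 407044 ≡ 116 (mod 877)
4^32 ≡ 116^2 = 13456 ≡ 301 (mod 877)
4^64 ≡ 301^2 = 90601 ≡ 270 (mod 877)
4^128 ≡ 270^2 = 72900 ≡ 109 (mod 877)
4^256 ≡ 109^2 = 11881 ≡ 480 (mod 877)
4^512 ≡ 480^2 = 230400 ≡ 626 (mod 877)
876 = 512 + 256 + 64 + 32 + 8 + 4 in binary powers of 2.
So 4^876 ≡ 626 · 480 · 270 · 301 · 638 · 256 ≡ 1 (mod 877).
Since the result is 1, base 4 gives no evidence that 877 is composite.

1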